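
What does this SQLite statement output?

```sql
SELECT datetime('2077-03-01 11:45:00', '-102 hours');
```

-102 hours from 2077-03-01 11:45:00 is 2077-02-25 05:45:00 (crosses midnight).

2077-02-25 05:45:00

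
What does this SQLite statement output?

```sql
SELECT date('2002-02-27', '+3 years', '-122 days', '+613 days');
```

2006-07-03

Adding +3 years to 2002-02-27 gives 2005-02-27.
Applying '-122 days' to 2005-02-27: counting 122 days back gives 2004-10-28.
Applying '+613 days' to 2004-10-28: counting 613 days forward gives 2006-07-03.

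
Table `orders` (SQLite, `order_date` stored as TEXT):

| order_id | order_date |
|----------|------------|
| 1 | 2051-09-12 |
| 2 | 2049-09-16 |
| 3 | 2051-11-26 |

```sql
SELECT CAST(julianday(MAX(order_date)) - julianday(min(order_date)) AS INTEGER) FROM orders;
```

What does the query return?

801

MIN = 2049-09-16, MAX = 2051-11-26.
14 days remain in September 2049 after the 16th (30 − 16).
Full months from October 2049 through October 2051 contribute their day counts.
Then 26 days into November 2051.
Total: 14 + 31 + 30 + 31 + 31 + 28 + 31 + 30 + 31 + 30 + 31 + 31 + 30 + 31 + 30 + 31 + 31 + 28 + 31 + 30 + 31 + 30 + 31 + 31 + 30 + 31 + 26 = 801.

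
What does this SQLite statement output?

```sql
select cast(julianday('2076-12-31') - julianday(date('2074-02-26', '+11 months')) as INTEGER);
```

705

Adding +11 months to 2074-02-26 gives 2075-01-26.
5 days remain in January 2075 after the 26th (31 − 26).
Full months from February 2075 through November 2076 contribute their day counts.
Then 31 days into December 2076.
Total: 5 + 28 + 31 + 30 + 31 + 30 + 31 + 31 + 30 + 31 + 30 + 31 + 31 + 29 + 31 + 30 + 31 + 30 + 31 + 31 + 30 + 31 + 30 + 31 = 705.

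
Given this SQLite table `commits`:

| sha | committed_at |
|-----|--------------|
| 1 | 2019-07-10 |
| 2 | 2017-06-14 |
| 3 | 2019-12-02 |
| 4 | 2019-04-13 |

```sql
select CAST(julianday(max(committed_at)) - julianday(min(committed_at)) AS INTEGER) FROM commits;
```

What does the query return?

901

MIN = 2017-06-14, MAX = 2019-12-02.
16 days remain in June 2017 after the 14th (30 − 14).
Full months from July 2017 through November 2019 contribute their day counts.
Then 2 days into December 2019.
Total: 16 + 31 + 31 + 30 + 31 + 30 + 31 + 31 + 28 + 31 + 30 + 31 + 30 + 31 + 31 + 30 + 31 + 30 + 31 + 31 + 28 + 31 + 30 + 31 + 30 + 31 + 31 + 30 + 31 + 30 + 2 = 901.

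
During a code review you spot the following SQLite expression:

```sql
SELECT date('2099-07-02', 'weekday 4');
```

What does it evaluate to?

2099-07-02

`weekday 4` advances to the next Thursday; 2099-07-02 is already a Thursday, so it stays at 2099-07-02.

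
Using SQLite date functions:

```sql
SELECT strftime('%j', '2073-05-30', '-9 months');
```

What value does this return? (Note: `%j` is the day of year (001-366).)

243

First apply '-9 months': 2073-05-30 → 2072-08-30.
Day-of-year for 2072-08-30: days since 2072-01-01 inclusive = 243, zero-padded to 243.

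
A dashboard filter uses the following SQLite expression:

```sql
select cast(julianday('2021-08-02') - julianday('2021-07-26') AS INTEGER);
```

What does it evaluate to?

7

5 days remain in July 2021 after the 26th (31 − 26).
Then 2 days into August 2021.
Total: 5 + 2 = 7.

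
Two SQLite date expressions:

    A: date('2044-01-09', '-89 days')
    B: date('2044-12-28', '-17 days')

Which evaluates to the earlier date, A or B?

A

A = 2043-10-12.
B = 2044-12-11.
A is earlier.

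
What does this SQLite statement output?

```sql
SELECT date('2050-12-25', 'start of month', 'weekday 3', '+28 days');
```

`start of month` rewinds 2050-12-25 to 2050-12-01.
`weekday 3` advances to the next Wednesday; 2050-12-01 is a Thursday, so it moves forward to 2050-12-07.
December 2050 has 31 days; 24 remain after the 7th, so 25 days reach 2051-01-01.
Advancing 3 more days within January lands on 2051-01-04.

2051-01-04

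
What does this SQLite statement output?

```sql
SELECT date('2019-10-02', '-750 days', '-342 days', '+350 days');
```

2017-09-20

Applying '-750 days' to 2019-10-02: counting 750 days back gives 2017-09-12.
Applying '-342 days' to 2017-09-12: counting 342 days back gives 2016-10-05.
Applying '+350 days' to 2016-10-05: counting 350 days forward gives 2017-09-20.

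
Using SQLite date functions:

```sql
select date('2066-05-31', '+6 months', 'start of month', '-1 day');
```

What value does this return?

Adding +6 months to 2066-05-31 targets 2066-11-31. November 2066 has only 30 days, so SQLite normalizes the 1-day overflow forward to 2066-12-01.
`start of month` rewinds 2066-12-01 to 2066-12-01.
Going back 1 day from 2066-12-01 reaches 2066-11-30 (last day of November, 30 days).

2066-11-30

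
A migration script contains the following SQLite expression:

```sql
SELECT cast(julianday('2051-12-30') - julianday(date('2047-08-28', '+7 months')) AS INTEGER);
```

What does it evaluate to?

1372

Adding +7 months to 2047-08-28 gives 2048-03-28.
3 days remain in March 2048 after the 28th (31 − 28).
Full months from April 2048 through November 2051 contribute their day counts.
Then 30 days into December 2051.
Total: 3 + 30 + 31 + 30 + 31 + 31 + 30 + 31 + 30 + 31 + 31 + 28 + 31 + 30 + 31 + 30 + 31 + 31 + 30 + 31 + 30 + 31 + 31 + 28 + 31 + 30 + 31 + 30 + 31 + 31 + 30 + 31 + 30 + 31 + 31 + 28 + 31 + 30 + 31 + 30 + 31 + 31 + 30 + 31 + 30 + 30 = 1372.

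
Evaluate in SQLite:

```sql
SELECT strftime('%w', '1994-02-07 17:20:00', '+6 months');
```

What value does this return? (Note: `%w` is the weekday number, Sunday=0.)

0

First apply '+6 months': 1994-02-07 17:20:00 → 1994-08-07 17:20:00.
1994-08-07 is a Sunday; with Sunday=0 that is 0.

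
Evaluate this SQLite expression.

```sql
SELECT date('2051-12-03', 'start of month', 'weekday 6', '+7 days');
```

`start of month` rewinds 2051-12-03 to 2051-12-01.
`weekday 6` advances to the next Saturday; 2051-12-01 is a Friday, so it moves forward to 2051-12-02.
Advancing 7 more days within December lands on 2051-12-09.

2051-12-09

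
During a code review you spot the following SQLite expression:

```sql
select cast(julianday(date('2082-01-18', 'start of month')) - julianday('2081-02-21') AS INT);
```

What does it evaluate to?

`start of month` rewinds 2082-01-18 to 2082-01-01.
7 days remain in February 2081 after the 21st (28 − 21).
Full months from March 2081 through December 2081 contribute their day counts.
Then 1 day into January 2082.
Total: 7 + 31 + 30 + 31 + 30 + 31 + 31 + 30 + 31 + 30 + 31 + 1 = 314.

314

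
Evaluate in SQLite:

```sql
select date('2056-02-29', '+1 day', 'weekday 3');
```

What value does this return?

2056-03-01

February 2056 has 29 days; 0 remain after the 29th, so 1 days reach 2056-03-01.
`weekday 3` advances to the next Wednesday; 2056-03-01 is already a Wednesday, so it stays at 2056-03-01.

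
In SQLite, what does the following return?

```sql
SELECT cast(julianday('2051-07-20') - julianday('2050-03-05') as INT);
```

26 days remain in March 2050 after the 5th (31 − 5).
Full months from April 2050 through June 2051 contribute their day counts.
Then 20 days into July 2051.
Total: 26 + 30 + 31 + 30 + 31 + 31 + 30 + 31 + 30 + 31 + 31 + 28 + 31 + 30 + 31 + 30 + 20 = 502.

502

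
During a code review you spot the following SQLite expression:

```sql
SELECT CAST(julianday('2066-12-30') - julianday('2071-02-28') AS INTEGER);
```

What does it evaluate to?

-1521

1 day remains in December 2066 after the 30th (31 − 30).
Full months from January 2067 through January 2071 contribute their day counts.
Then 28 days into February 2071.
Total: 1 + 31 + 28 + 31 + 30 + 31 + 30 + 31 + 31 + 30 + 31 + 30 + 31 + 31 + 29 + 31 + 30 + 31 + 30 + 31 + 31 + 30 + 31 + 30 + 31 + 31 + 28 + 31 + 30 + 31 + 30 + 31 + 31 + 30 + 31 + 30 + 31 + 31 + 28 + 31 + 30 + 31 + 30 + 31 + 31 + 30 + 31 + 30 + 31 + 31 + 28 = 1521.
The subtraction is earlier − later, so the result is −1521 → -1521.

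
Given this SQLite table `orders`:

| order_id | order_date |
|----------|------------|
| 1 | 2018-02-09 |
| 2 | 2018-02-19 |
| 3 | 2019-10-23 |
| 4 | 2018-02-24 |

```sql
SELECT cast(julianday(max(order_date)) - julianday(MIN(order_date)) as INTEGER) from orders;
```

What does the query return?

621

MIN = 2018-02-09, MAX = 2019-10-23.
19 days remain in February 2018 after the 9th (28 − 9).
Full months from March 2018 through September 2019 contribute their day counts.
Then 23 days into October 2019.
Total: 19 + 31 + 30 + 31 + 30 + 31 + 31 + 30 + 31 + 30 + 31 + 31 + 28 + 31 + 30 + 31 + 30 + 31 + 31 + 30 + 23 = 621.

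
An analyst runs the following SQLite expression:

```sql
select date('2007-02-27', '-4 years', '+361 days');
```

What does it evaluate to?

2004-02-23

Adding -4 years to 2007-02-27 gives 2003-02-27.
Applying '+361 days' to 2003-02-27: counting 361 days forward gives 2004-02-23.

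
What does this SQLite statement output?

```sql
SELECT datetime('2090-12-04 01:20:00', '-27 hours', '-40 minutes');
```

-27 hours from 2090-12-04 01:20:00 is 2090-12-02 22:20:00 (crosses midnight).
-40 minutes from 2090-12-02 22:20:00 is 2090-12-02 21:40:00.

2090-12-02 21:40:00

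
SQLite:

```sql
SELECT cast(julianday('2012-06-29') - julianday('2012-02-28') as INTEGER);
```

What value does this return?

122

1 day remains in February 2012 after the 28th (29 − 28).
March 2012: 31 days.
April 2012: 30 days.
May 2012: 31 days.
Then 29 days into June 2012.
Total: 1 + 31 + 30 + 31 + 29 = 122.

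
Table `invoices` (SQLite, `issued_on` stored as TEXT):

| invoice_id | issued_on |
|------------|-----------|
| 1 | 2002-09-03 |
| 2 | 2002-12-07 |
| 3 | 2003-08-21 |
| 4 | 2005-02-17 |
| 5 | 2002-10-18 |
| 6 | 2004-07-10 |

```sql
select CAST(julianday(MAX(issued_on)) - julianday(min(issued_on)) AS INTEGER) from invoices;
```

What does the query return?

898

MIN = 2002-09-03, MAX = 2005-02-17.
27 days remain in September 2002 after the 3rd (30 − 3).
Full months from October 2002 through January 2005 contribute their day counts.
Then 17 days into February 2005.
Total: 27 + 31 + 30 + 31 + 31 + 28 + 31 + 30 + 31 + 30 + 31 + 31 + 30 + 31 + 30 + 31 + 31 + 29 + 31 + 30 + 31 + 30 + 31 + 31 + 30 + 31 + 30 + 31 + 31 + 17 = 898.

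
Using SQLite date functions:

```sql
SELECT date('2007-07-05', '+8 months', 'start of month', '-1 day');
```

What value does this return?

2008-02-29

Adding +8 months to 2007-07-05 gives 2008-03-05.
`start of month` rewinds 2008-03-05 to 2008-03-01.
Going back 1 day from 2008-03-01 reaches 2008-02-29 (last day of February, 29 days).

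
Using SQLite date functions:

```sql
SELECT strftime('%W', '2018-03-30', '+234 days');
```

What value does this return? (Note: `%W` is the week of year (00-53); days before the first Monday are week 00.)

First apply '+234 days': 2018-03-30 → 2018-11-19.
2018-11-19 is a Monday. SQLite's %W counts Mondays since the year started; the result is 47.

47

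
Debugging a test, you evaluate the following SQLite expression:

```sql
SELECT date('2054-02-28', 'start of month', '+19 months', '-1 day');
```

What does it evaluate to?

`start of month` rewinds 2054-02-28 to 2054-02-01.
Adding +19 months to 2054-02-01 gives 2055-09-01.
Going back 1 day from 2055-09-01 reaches 2055-08-31 (last day of August, 31 days).

2055-08-31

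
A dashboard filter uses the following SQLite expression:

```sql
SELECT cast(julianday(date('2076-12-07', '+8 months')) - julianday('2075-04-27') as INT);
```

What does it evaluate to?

833

Adding +8 months to 2076-12-07 gives 2077-08-07.
3 days remain in April 2075 after the 27th (30 − 27).
Full months from May 2075 through July 2077 contribute their day counts.
Then 7 days into August 2077.
Total: 3 + 31 + 30 + 31 + 31 + 30 + 31 + 30 + 31 + 31 + 29 + 31 + 30 + 31 + 30 + 31 + 31 + 30 + 31 + 30 + 31 + 31 + 28 + 31 + 30 + 31 + 30 + 31 + 7 = 833.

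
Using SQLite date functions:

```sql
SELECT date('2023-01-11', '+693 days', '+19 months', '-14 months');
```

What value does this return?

2025-05-04

Applying '+693 days' to 2023-01-11: counting 693 days forward gives 2024-12-04.
Adding +19 months to 2024-12-04 gives 2026-07-04.
Adding -14 months to 2026-07-04 gives 2025-05-04.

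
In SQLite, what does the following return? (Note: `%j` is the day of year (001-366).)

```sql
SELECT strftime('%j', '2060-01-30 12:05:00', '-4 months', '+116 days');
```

First apply '-4 months', '+116 days': 2060-01-30 12:05:00 → 2060-01-24 12:05:00.
Day-of-year for 2060-01-24: days since 2060-01-01 inclusive = 24, zero-padded to 024.

024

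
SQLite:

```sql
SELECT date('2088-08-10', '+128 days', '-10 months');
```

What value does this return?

Applying '+128 days' to 2088-08-10: counting 128 days forward gives 2088-12-16.
Adding -10 months to 2088-12-16 gives 2088-02-16.

2088-02-16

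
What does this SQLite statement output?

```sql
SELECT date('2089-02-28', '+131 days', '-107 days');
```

Applying '+131 days' to 2089-02-28: counting 131 days forward gives 2089-07-09.
Applying '-107 days' to 2089-07-09: counting 107 days back gives 2089-03-24.

2089-03-24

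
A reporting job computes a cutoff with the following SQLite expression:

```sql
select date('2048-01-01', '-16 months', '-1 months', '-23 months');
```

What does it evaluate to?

Adding -16 months to 2048-01-01 gives 2046-09-01.
Adding -1 month to 2046-09-01 gives 2046-08-01.
Adding -23 months to 2046-08-01 gives 2044-09-01.

2044-09-01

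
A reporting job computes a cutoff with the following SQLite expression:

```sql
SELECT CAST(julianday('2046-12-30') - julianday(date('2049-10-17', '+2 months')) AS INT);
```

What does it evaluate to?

Adding +2 months to 2049-10-17 gives 2049-12-17.
1 day remains in December 2046 after the 30th (31 − 30).
Full months from January 2047 through November 2049 contribute their day counts.
Then 17 days into December 2049.
Total: 1 + 31 + 28 + 31 + 30 + 31 + 30 + 31 + 31 + 30 + 31 + 30 + 31 + 31 + 29 + 31 + 30 + 31 + 30 + 31 + 31 + 30 + 31 + 30 + 31 + 31 + 28 + 31 + 30 + 31 + 30 + 31 + 31 + 30 + 31 + 30 + 17 = 1083.
The subtraction is earlier − later, so the result is −1083 → -1083.

-1083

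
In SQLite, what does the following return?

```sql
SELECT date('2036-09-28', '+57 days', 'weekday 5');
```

2036-11-28

Applying '+57 days' to 2036-09-28: counting 57 days forward gives 2036-11-24.
`weekday 5` advances to the next Friday; 2036-11-24 is a Monday, so it moves forward to 2036-11-28.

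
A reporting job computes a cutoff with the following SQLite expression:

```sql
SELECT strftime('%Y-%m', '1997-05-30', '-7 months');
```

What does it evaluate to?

1996-10

First apply '-7 months': 1997-05-30 → 1996-10-30.
`%Y-%m` extracts the year-month: 1996-10.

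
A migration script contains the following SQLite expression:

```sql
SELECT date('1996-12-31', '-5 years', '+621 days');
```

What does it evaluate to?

1993-09-12

Adding -5 years to 1996-12-31 gives 1991-12-31.
Applying '+621 days' to 1991-12-31: counting 621 days forward gives 1993-09-12.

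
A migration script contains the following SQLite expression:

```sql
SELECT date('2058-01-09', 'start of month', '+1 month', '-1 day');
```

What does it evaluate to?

`start of month` rewinds 2058-01-09 to 2058-01-01.
Adding +1 month to 2058-01-01 gives 2058-02-01.
Going back 1 day from 2058-02-01 reaches 2058-01-31 (last day of January, 31 days).

2058-01-31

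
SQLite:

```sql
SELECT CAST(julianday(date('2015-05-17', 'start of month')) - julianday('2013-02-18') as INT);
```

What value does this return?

802

`start of month` rewinds 2015-05-17 to 2015-05-01.
10 days remain in February 2013 after the 18th (28 − 18).
Full months from March 2013 through April 2015 contribute their day counts.
Then 1 day into May 2015.
Total: 10 + 31 + 30 + 31 + 30 + 31 + 31 + 30 + 31 + 30 + 31 + 31 + 28 + 31 + 30 + 31 + 30 + 31 + 31 + 30 + 31 + 30 + 31 + 31 + 28 + 31 + 30 + 1 = 802.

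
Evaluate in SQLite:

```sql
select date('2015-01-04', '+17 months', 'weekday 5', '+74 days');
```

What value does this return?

Adding +17 months to 2015-01-04 gives 2016-06-04.
`weekday 5` advances to the next Friday; 2016-06-04 is a Saturday, so it moves forward to 2016-06-10.
Applying '+74 days' to 2016-06-10: counting 74 days forward gives 2016-08-23.

2016-08-23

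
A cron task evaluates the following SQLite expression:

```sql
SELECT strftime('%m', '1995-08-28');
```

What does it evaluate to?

08

`%m` extracts the 2-digit month (01-12): 08.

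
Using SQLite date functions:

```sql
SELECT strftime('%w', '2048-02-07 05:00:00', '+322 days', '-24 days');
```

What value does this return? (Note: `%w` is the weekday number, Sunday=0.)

First apply '+322 days', '-24 days': 2048-02-07 05:00:00 → 2048-12-01 05:00:00.
2048-12-01 is a Tuesday; with Sunday=0 that is 2.

2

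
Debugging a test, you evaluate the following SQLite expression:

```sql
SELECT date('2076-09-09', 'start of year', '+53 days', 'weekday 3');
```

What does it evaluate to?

`start of year` rewinds 2076-09-09 to 2076-01-01.
Applying '+53 days' to 2076-01-01: counting 53 days forward gives 2076-02-23.
`weekday 3` advances to the next Wednesday; 2076-02-23 is a Sunday, so it moves forward to 2076-02-26.

2076-02-26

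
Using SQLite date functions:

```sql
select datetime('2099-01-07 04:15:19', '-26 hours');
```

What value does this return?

2099-01-06 02:15:19

-26 hours from 2099-01-07 04:15:19 is 2099-01-06 02:15:19 (crosses midnight).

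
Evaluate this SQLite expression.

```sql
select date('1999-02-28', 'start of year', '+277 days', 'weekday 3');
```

1999-10-06

`start of year` rewinds 1999-02-28 to 1999-01-01.
Applying '+277 days' to 1999-01-01: counting 277 days forward gives 1999-10-05.
`weekday 3` advances to the next Wednesday; 1999-10-05 is a Tuesday, so it moves forward to 1999-10-06.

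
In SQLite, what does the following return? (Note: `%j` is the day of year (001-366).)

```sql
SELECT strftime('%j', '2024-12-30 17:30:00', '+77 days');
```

076

First apply '+77 days': 2024-12-30 17:30:00 → 2025-03-17 17:30:00.
Day-of-year for 2025-03-17: days since 2025-01-01 inclusive = 76, zero-padded to 076.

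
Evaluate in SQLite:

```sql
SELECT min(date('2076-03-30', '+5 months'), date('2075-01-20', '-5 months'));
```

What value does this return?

date('2076-03-30', '+5 months') → 2076-08-30.
date('2075-01-20', '-5 months') → 2074-08-20.
Earlier of the two is 2074-08-20.

2074-08-20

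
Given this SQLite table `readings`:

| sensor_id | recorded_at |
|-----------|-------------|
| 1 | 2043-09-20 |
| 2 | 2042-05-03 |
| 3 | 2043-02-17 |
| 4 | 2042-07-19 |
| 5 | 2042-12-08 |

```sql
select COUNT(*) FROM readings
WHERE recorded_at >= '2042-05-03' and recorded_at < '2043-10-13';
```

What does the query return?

Rows in [2042-05-03, 2043-10-13): 2043-09-20, 2042-05-03, 2043-02-17, 2042-07-19, 2042-12-08 → 5 rows.

5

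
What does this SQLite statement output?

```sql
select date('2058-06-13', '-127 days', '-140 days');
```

Applying '-127 days' to 2058-06-13: counting 127 days back gives 2058-02-06.
Applying '-140 days' to 2058-02-06: counting 140 days back gives 2057-09-19.

2057-09-19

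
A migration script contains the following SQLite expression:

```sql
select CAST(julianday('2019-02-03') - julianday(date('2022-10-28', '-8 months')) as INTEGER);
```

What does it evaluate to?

-1121

Adding -8 months to 2022-10-28 gives 2022-02-28.
25 days remain in February 2019 after the 3rd (28 − 3).
Full months from March 2019 through January 2022 contribute their day counts.
Then 28 days into February 2022.
Total: 25 + 31 + 30 + 31 + 30 + 31 + 31 + 30 + 31 + 30 + 31 + 31 + 29 + 31 + 30 + 31 + 30 + 31 + 31 + 30 + 31 + 30 + 31 + 31 + 28 + 31 + 30 + 31 + 30 + 31 + 31 + 30 + 31 + 30 + 31 + 31 + 28 = 1121.
The subtraction is earlier − later, so the result is −1121 → -1121.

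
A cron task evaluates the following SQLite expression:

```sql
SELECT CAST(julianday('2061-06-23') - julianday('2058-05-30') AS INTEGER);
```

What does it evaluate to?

1120

1 day remains in May 2058 after the 30th (31 − 30).
Full months from June 2058 through May 2061 contribute their day counts.
Then 23 days into June 2061.
Total: 1 + 30 + 31 + 31 + 30 + 31 + 30 + 31 + 31 + 28 + 31 + 30 + 31 + 30 + 31 + 31 + 30 + 31 + 30 + 31 + 31 + 29 + 31 + 30 + 31 + 30 + 31 + 31 + 30 + 31 + 30 + 31 + 31 + 28 + 31 + 30 + 31 + 23 = 1120.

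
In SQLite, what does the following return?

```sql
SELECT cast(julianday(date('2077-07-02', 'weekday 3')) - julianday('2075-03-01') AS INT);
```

859

`weekday 3` advances to the next Wednesday; 2077-07-02 is a Friday, so it moves forward to 2077-07-07.
30 days remain in March 2075 after the 1st (31 − 1).
Full months from April 2075 through June 2077 contribute their day counts.
Then 7 days into July 2077.
Total: 30 + 30 + 31 + 30 + 31 + 31 + 30 + 31 + 30 + 31 + 31 + 29 + 31 + 30 + 31 + 30 + 31 + 31 + 30 + 31 + 30 + 31 + 31 + 28 + 31 + 30 + 31 + 30 + 7 = 859.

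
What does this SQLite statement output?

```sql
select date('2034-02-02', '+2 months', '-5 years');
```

Adding +2 months to 2034-02-02 gives 2034-04-02.
Adding -5 years to 2034-04-02 gives 2029-04-02.

2029-04-02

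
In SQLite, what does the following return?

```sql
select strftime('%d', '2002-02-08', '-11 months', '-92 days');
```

06

First apply '-11 months', '-92 days': 2002-02-08 → 2000-12-06.
`%d` extracts the 2-digit day of month: 06.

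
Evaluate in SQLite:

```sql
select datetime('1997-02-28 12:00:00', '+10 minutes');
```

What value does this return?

+10 minutes from 1997-02-28 12:00:00 is 1997-02-28 12:10:00.

1997-02-28 12:10:00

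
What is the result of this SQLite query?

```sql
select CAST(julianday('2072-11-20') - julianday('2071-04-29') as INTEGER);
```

571

1 day remains in April 2071 after the 29th (30 − 29).
Full months from May 2071 through October 2072 contribute their day counts.
Then 20 days into November 2072.
Total: 1 + 31 + 30 + 31 + 31 + 30 + 31 + 30 + 31 + 31 + 29 + 31 + 30 + 31 + 30 + 31 + 31 + 30 + 31 + 20 = 571.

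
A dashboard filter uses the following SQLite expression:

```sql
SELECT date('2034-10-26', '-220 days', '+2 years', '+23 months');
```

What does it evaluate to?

Applying '-220 days' to 2034-10-26: counting 220 days back gives 2034-03-20.
Adding +2 years to 2034-03-20 gives 2036-03-20.
Adding +23 months to 2036-03-20 gives 2038-02-20.

2038-02-20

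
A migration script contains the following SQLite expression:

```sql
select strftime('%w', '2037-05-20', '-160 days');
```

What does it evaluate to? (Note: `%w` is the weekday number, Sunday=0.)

4

First apply '-160 days': 2037-05-20 → 2036-12-11.
2036-12-11 is a Thursday; with Sunday=0 that is 4.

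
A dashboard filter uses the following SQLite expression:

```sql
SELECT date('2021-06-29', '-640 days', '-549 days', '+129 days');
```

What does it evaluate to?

Applying '-640 days' to 2021-06-29: counting 640 days back gives 2019-09-28.
Applying '-549 days' to 2019-09-28: counting 549 days back gives 2018-03-28.
Applying '+129 days' to 2018-03-28: counting 129 days forward gives 2018-08-04.

2018-08-04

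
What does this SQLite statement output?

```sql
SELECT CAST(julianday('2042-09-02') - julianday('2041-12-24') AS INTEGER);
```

7 days remain in December 2041 after the 24th (31 − 24).
Full months from January 2042 through August 2042 contribute their day counts.
Then 2 days into September 2042.
Total: 7 + 31 + 28 + 31 + 30 + 31 + 30 + 31 + 31 + 2 = 252.

252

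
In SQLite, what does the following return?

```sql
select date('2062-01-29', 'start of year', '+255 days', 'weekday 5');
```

`start of year` rewinds 2062-01-29 to 2062-01-01.
Applying '+255 days' to 2062-01-01: counting 255 days forward gives 2062-09-13.
`weekday 5` advances to the next Friday; 2062-09-13 is a Wednesday, so it moves forward to 2062-09-15.

2062-09-15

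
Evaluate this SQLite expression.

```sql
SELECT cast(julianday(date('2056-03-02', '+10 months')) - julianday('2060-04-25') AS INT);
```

Adding +10 months to 2056-03-02 gives 2057-01-02.
29 days remain in January 2057 after the 2nd (31 − 2).
Full months from February 2057 through March 2060 contribute their day counts.
Then 25 days into April 2060.
Total: 29 + 28 + 31 + 30 + 31 + 30 + 31 + 31 + 30 + 31 + 30 + 31 + 31 + 28 + 31 + 30 + 31 + 30 + 31 + 31 + 30 + 31 + 30 + 31 + 31 + 28 + 31 + 30 + 31 + 30 + 31 + 31 + 30 + 31 + 30 + 31 + 31 + 29 + 31 + 25 = 1209.
The subtraction is earlier − later, so the result is −1209 → -1209.

-1209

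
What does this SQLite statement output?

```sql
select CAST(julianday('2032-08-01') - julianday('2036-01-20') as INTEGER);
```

-1267

30 days remain in August 2032 after the 1st (31 − 1).
Full months from September 2032 through December 2035 contribute their day counts.
Then 20 days into January 2036.
Total: 30 + 30 + 31 + 30 + 31 + 31 + 28 + 31 + 30 + 31 + 30 + 31 + 31 + 30 + 31 + 30 + 31 + 31 + 28 + 31 + 30 + 31 + 30 + 31 + 31 + 30 + 31 + 30 + 31 + 31 + 28 + 31 + 30 + 31 + 30 + 31 + 31 + 30 + 31 + 30 + 31 + 20 = 1267.
The subtraction is earlier − later, so the result is −1267 → -1267.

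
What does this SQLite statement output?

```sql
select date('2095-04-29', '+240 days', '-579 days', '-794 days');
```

Applying '+240 days' to 2095-04-29: counting 240 days forward gives 2095-12-25.
Applying '-579 days' to 2095-12-25: counting 579 days back gives 2094-05-25.
Applying '-794 days' to 2094-05-25: counting 794 days back gives 2092-03-22.

2092-03-22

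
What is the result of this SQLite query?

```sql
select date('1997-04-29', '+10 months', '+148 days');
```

1998-07-27

Adding +10 months to 1997-04-29 targets 1998-02-29. February 1998 has only 28 days, so SQLite normalizes the 1-day overflow forward to 1998-03-01.
Applying '+148 days' to 1998-03-01: counting 148 days forward gives 1998-07-27.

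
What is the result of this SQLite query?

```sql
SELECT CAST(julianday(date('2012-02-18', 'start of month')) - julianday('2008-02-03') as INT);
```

1459

`start of month` rewinds 2012-02-18 to 2012-02-01.
26 days remain in February 2008 after the 3rd (29 − 3).
Full months from March 2008 through January 2012 contribute their day counts.
Then 1 day into February 2012.
Total: 26 + 31 + 30 + 31 + 30 + 31 + 31 + 30 + 31 + 30 + 31 + 31 + 28 + 31 + 30 + 31 + 30 + 31 + 31 + 30 + 31 + 30 + 31 + 31 + 28 + 31 + 30 + 31 + 30 + 31 + 31 + 30 + 31 + 30 + 31 + 31 + 28 + 31 + 30 + 31 + 30 + 31 + 31 + 30 + 31 + 30 + 31 + 31 + 1 = 1459.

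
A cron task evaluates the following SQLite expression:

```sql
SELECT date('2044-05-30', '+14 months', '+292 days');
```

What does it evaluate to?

Adding +14 months to 2044-05-30 gives 2045-07-30.
Applying '+292 days' to 2045-07-30: counting 292 days forward gives 2046-05-18.

2046-05-18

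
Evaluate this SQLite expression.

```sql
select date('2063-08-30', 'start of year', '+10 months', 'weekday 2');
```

`start of year` rewinds 2063-08-30 to 2063-01-01.
Adding +10 months to 2063-01-01 gives 2063-11-01.
`weekday 2` advances to the next Tuesday; 2063-11-01 is a Thursday, so it moves forward to 2063-11-06.

2063-11-06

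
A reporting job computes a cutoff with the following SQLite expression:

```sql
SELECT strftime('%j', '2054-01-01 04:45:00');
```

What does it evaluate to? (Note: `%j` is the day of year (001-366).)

Day-of-year for 2054-01-01: days since 2054-01-01 inclusive = 1, zero-padded to 001.

001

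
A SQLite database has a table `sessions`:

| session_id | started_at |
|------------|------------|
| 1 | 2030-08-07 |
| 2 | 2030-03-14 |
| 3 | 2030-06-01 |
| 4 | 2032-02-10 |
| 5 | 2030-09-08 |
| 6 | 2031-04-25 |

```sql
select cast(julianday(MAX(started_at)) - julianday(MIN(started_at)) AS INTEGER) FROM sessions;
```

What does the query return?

698

MIN = 2030-03-14, MAX = 2032-02-10.
17 days remain in March 2030 after the 14th (31 − 14).
Full months from April 2030 through January 2032 contribute their day counts.
Then 10 days into February 2032.
Total: 17 + 30 + 31 + 30 + 31 + 31 + 30 + 31 + 30 + 31 + 31 + 28 + 31 + 30 + 31 + 30 + 31 + 31 + 30 + 31 + 30 + 31 + 31 + 10 = 698.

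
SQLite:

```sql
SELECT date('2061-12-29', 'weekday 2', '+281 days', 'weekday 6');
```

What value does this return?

`weekday 2` advances to the next Tuesday; 2061-12-29 is a Thursday, so it moves forward to 2062-01-03.
Applying '+281 days' to 2062-01-03: counting 281 days forward gives 2062-10-11.
`weekday 6` advances to the next Saturday; 2062-10-11 is a Wednesday, so it moves forward to 2062-10-14.

2062-10-14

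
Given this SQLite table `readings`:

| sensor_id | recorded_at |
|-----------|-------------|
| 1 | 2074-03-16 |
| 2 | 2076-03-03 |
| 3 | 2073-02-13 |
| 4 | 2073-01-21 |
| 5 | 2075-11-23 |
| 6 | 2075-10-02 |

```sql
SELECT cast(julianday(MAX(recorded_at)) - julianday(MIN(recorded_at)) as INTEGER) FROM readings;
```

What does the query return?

1137

MIN = 2073-01-21, MAX = 2076-03-03.
10 days remain in January 2073 after the 21st (31 − 21).
Full months from February 2073 through February 2076 contribute their day counts.
Then 3 days into March 2076.
Total: 10 + 28 + 31 + 30 + 31 + 30 + 31 + 31 + 30 + 31 + 30 + 31 + 31 + 28 + 31 + 30 + 31 + 30 + 31 + 31 + 30 + 31 + 30 + 31 + 31 + 28 + 31 + 30 + 31 + 30 + 31 + 31 + 30 + 31 + 30 + 31 + 31 + 29 + 3 = 1137.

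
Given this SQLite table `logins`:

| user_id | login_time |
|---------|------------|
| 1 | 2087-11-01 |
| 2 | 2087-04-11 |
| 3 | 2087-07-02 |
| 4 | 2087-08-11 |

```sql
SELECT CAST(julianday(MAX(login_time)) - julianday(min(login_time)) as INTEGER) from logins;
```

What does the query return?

204

MIN = 2087-04-11, MAX = 2087-11-01.
19 days remain in April 2087 after the 11th (30 − 11).
Full months from May 2087 through October 2087 contribute their day counts.
Then 1 day into November 2087.
Total: 19 + 31 + 30 + 31 + 31 + 30 + 31 + 1 = 204.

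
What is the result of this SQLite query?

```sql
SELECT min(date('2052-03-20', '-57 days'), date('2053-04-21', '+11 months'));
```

2052-01-23

date('2052-03-20', '-57 days') → 2052-01-23.
date('2053-04-21', '+11 months') → 2054-03-21.
Earlier of the two is 2052-01-23.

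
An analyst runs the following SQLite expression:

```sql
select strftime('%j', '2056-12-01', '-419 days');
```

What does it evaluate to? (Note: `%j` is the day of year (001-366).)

First apply '-419 days': 2056-12-01 → 2055-10-09.
Day-of-year for 2055-10-09: days since 2055-01-01 inclusive = 282, zero-padded to 282.

282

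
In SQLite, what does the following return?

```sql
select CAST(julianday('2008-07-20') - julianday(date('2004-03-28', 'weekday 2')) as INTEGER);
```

1573

`weekday 2` advances to the next Tuesday; 2004-03-28 is a Sunday, so it moves forward to 2004-03-30.
1 day remains in March 2004 after the 30th (31 − 30).
Full months from April 2004 through June 2008 contribute their day counts.
Then 20 days into July 2008.
Total: 1 + 30 + 31 + 30 + 31 + 31 + 30 + 31 + 30 + 31 + 31 + 28 + 31 + 30 + 31 + 30 + 31 + 31 + 30 + 31 + 30 + 31 + 31 + 28 + 31 + 30 + 31 + 30 + 31 + 31 + 30 + 31 + 30 + 31 + 31 + 28 + 31 + 30 + 31 + 30 + 31 + 31 + 30 + 31 + 30 + 31 + 31 + 29 + 31 + 30 + 31 + 30 + 20 = 1573.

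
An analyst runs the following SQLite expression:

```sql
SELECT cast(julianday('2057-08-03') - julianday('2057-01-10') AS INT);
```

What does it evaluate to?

205

21 days remain in January 2057 after the 10th (31 − 10).
Full months from February 2057 through July 2057 contribute their day counts.
Then 3 days into August 2057.
Total: 21 + 28 + 31 + 30 + 31 + 30 + 31 + 3 = 205.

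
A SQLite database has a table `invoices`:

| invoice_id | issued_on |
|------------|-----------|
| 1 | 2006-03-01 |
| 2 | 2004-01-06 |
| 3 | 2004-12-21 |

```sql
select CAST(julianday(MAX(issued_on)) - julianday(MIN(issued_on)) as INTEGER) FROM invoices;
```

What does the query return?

MIN = 2004-01-06, MAX = 2006-03-01.
25 days remain in January 2004 after the 6th (31 − 6).
Full months from February 2004 through February 2006 contribute their day counts.
Then 1 day into March 2006.
Total: 25 + 29 + 31 + 30 + 31 + 30 + 31 + 31 + 30 + 31 + 30 + 31 + 31 + 28 + 31 + 30 + 31 + 30 + 31 + 31 + 30 + 31 + 30 + 31 + 31 + 28 + 1 = 785.

785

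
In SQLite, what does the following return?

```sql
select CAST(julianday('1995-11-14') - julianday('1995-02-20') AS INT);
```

8 days remain in February 1995 after the 20th (28 − 20).
Full months from March 1995 through October 1995 contribute their day counts.
Then 14 days into November 1995.
Total: 8 + 31 + 30 + 31 + 30 + 31 + 31 + 30 + 31 + 14 = 267.

267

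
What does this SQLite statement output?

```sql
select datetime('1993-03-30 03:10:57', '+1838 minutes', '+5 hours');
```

1838 minutes = 30h 38m; +1838 minutes from 1993-03-30 03:10:57 is 1993-03-31 09:48:57 (crosses midnight).
+5 hours from 1993-03-31 09:48:57 is 1993-03-31 14:48:57.

1993-03-31 14:48:57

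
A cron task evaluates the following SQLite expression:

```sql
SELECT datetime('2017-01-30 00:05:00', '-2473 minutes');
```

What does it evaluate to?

2473 minutes = 41h 13m; -2473 minutes from 2017-01-30 00:05:00 is 2017-01-28 06:52:00 (crosses midnight).

2017-01-28 06:52:00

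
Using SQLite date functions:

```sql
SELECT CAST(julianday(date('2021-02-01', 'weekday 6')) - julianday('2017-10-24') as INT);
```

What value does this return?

`weekday 6` advances to the next Saturday; 2021-02-01 is a Monday, so it moves forward to 2021-02-06.
7 days remain in October 2017 after the 24th (31 − 24).
Full months from November 2017 through January 2021 contribute their day counts.
Then 6 days into February 2021.
Total: 7 + 30 + 31 + 31 + 28 + 31 + 30 + 31 + 30 + 31 + 31 + 30 + 31 + 30 + 31 + 31 + 28 + 31 + 30 + 31 + 30 + 31 + 31 + 30 + 31 + 30 + 31 + 31 + 29 + 31 + 30 + 31 + 30 + 31 + 31 + 30 + 31 + 30 + 31 + 31 + 6 = 1201.

1201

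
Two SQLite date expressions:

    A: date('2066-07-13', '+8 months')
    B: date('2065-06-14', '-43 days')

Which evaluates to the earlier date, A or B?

A = 2067-03-13.
B = 2065-05-02.
B is earlier.

B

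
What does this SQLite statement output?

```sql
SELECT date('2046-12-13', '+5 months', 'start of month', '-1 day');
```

Adding +5 months to 2046-12-13 gives 2047-05-13.
`start of month` rewinds 2047-05-13 to 2047-05-01.
Going back 1 day from 2047-05-01 reaches 2047-04-30 (last day of April, 30 days).

2047-04-30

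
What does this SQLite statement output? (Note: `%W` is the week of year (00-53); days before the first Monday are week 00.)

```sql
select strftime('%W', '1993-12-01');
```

1993-12-01 is a Wednesday. SQLite's %W counts Mondays since the year started; the result is 48.

48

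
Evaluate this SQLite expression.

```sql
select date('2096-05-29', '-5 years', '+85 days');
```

Adding -5 years to 2096-05-29 gives 2091-05-29.
Applying '+85 days' to 2091-05-29: counting 85 days forward gives 2091-08-22.

2091-08-22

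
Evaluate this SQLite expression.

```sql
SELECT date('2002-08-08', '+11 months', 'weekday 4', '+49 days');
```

2003-08-28

Adding +11 months to 2002-08-08 gives 2003-07-08.
`weekday 4` advances to the next Thursday; 2003-07-08 is a Tuesday, so it moves forward to 2003-07-10.
Applying '+49 days' to 2003-07-10: counting 49 days forward gives 2003-08-28.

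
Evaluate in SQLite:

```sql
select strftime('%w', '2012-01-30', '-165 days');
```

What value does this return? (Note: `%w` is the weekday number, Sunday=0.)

First apply '-165 days': 2012-01-30 → 2011-08-18.
2011-08-18 is a Thursday; with Sunday=0 that is 4.

4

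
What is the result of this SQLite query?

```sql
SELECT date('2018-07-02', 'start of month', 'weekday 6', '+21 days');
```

`start of month` rewinds 2018-07-02 to 2018-07-01.
`weekday 6` advances to the next Saturday; 2018-07-01 is a Sunday, so it moves forward to 2018-07-07.
Advancing 21 more days within July lands on 2018-07-28.

2018-07-28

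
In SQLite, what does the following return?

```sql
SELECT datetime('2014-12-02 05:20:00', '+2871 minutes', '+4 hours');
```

2871 minutes = 47h 51m; +2871 minutes from 2014-12-02 05:20:00 is 2014-12-04 05:11:00 (crosses midnight).
+4 hours from 2014-12-04 05:11:00 is 2014-12-04 09:11:00.

2014-12-04 09:11:00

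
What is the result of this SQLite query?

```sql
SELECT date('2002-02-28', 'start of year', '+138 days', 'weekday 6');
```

`start of year` rewinds 2002-02-28 to 2002-01-01.
Applying '+138 days' to 2002-01-01: counting 138 days forward gives 2002-05-19.
`weekday 6` advances to the next Saturday; 2002-05-19 is a Sunday, so it moves forward to 2002-05-25.

2002-05-25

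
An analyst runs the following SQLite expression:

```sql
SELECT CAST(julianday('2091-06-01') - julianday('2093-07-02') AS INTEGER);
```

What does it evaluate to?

-762

29 days remain in June 2091 after the 1st (30 − 1).
Full months from July 2091 through June 2093 contribute their day counts.
Then 2 days into July 2093.
Total: 29 + 31 + 31 + 30 + 31 + 30 + 31 + 31 + 29 + 31 + 30 + 31 + 30 + 31 + 31 + 30 + 31 + 30 + 31 + 31 + 28 + 31 + 30 + 31 + 30 + 2 = 762.
The subtraction is earlier − later, so the result is −762 → -762.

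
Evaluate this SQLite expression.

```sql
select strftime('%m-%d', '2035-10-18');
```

`%m-%d` extracts the month-day: 10-18.

10-18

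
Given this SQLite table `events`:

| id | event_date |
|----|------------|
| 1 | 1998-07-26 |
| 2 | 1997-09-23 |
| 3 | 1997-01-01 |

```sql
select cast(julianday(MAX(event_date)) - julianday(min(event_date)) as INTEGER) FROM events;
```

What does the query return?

MIN = 1997-01-01, MAX = 1998-07-26.
30 days remain in January 1997 after the 1st (31 − 1).
Full months from February 1997 through June 1998 contribute their day counts.
Then 26 days into July 1998.
Total: 30 + 28 + 31 + 30 + 31 + 30 + 31 + 31 + 30 + 31 + 30 + 31 + 31 + 28 + 31 + 30 + 31 + 30 + 26 = 571.

571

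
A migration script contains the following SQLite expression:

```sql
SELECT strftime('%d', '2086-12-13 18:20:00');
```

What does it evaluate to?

`%d` extracts the 2-digit day of month: 13.

13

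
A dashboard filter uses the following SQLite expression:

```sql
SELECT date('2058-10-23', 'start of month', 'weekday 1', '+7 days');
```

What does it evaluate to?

2058-10-14

`start of month` rewinds 2058-10-23 to 2058-10-01.
`weekday 1` advances to the next Monday; 2058-10-01 is a Tuesday, so it moves forward to 2058-10-07.
Advancing 7 more days within October lands on 2058-10-14.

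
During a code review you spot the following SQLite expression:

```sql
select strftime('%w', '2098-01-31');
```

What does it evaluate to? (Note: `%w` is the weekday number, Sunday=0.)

2098-01-31 is a Friday; with Sunday=0 that is 5.

5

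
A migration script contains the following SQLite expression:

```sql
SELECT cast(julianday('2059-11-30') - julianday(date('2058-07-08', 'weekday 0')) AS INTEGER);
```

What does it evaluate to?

`weekday 0` advances to the next Sunday; 2058-07-08 is a Monday, so it moves forward to 2058-07-14.
17 days remain in July 2058 after the 14th (31 − 14).
Full months from August 2058 through October 2059 contribute their day counts.
Then 30 days into November 2059.
Total: 17 + 31 + 30 + 31 + 30 + 31 + 31 + 28 + 31 + 30 + 31 + 30 + 31 + 31 + 30 + 31 + 30 = 504.

504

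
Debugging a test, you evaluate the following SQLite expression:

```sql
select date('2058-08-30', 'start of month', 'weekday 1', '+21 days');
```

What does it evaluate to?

2058-08-26

`start of month` rewinds 2058-08-30 to 2058-08-01.
`weekday 1` advances to the next Monday; 2058-08-01 is a Thursday, so it moves forward to 2058-08-05.
Advancing 21 more days within August lands on 2058-08-26.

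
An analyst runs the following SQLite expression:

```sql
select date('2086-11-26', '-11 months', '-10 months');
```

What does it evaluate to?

2085-02-26

Adding -11 months to 2086-11-26 gives 2085-12-26.
Adding -10 months to 2085-12-26 gives 2085-02-26.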